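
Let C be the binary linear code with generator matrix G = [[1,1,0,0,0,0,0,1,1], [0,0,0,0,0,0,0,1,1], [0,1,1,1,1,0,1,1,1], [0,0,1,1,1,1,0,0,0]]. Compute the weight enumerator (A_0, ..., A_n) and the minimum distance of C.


Weight distribution: A_0 = 1, A_2 = 2, A_3 = 2, A_4 = 2, A_5 = 4, A_6 = 2, A_7 = 2, A_8 = 1. Minimum distance d = 2.

Enumerate all 2^4 = 16 messages m ∈ F_2^4.
For each, compute codeword c = mG in F_2^9, then tally its weight.
  m = 0000 → c = 000000000, weight = 0.
  m = 1000 → c = 110000011, weight = 4.
  m = 0100 → c = 000000011, weight = 2.
  m = 1100 → c = 110000000, weight = 2.
  m = 0010 → c = 011110111, weight = 7.
  m = 1010 → c = 101110100, weight = 5.
  m = 0110 → c = 011110100, weight = 5.
  m = 1110 → c = 101110111, weight = 7.
  m = 0001 → c = 001111000, weight = 4.
  m = 1001 → c = 111111011, weight = 8.
  m = 0101 → c = 001111011, weight = 6.
  m = 1101 → c = 111111000, weight = 6.
  m = 0011 → c = 010001111, weight = 5.
  m = 1011 → c = 100001100, weight = 3.
  m = 0111 → c = 010001100, weight = 3.
  m = 1111 → c = 100001111, weight = 5.
Tally weights:
  weight 0: 1 codewords.
  weight 2: 2 codewords.
  weight 3: 2 codewords.
  weight 4: 2 codewords.
  weight 5: 4 codewords.
  weight 6: 2 codewords.
  weight 7: 2 codewords.
  weight 8: 1 codewords.
Minimum distance d = smallest w > 0 with A_w > 0 = 2.
Sanity: Σ A_w = 16 = 2^4 = 16 ✓.


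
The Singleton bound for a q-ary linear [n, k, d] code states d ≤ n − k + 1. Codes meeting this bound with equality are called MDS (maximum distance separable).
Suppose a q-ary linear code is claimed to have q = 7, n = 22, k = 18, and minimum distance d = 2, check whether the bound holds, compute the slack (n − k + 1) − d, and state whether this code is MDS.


Singleton RHS = n − k + 1 = 5, slack = 3, bound satisfied, not MDS.

Singleton bound: d ≤ n − k + 1.
Here n = 22, k = 18, so n − k + 1 = 5.
Given d = 2, check d ≤ 5: YES.
Slack = (n − k + 1) − d = 3.
The code is NOT MDS (slack = 3 > 0).
Description: the claimed parameters are [22, 18, 2]_7; such a code would be non-MDS.


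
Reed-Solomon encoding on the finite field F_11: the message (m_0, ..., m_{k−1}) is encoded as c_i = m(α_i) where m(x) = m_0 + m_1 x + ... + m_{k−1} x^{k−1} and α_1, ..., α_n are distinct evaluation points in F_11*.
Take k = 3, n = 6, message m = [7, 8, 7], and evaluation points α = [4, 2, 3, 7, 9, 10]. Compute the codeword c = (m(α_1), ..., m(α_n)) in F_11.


c = [8, 7, 6, 10, 8, 6]

Message polynomial: m(x) = 7 + 8·x + 7·x^2 (mod 11).
For each evaluation point α_i, compute m(α_i) mod 11:
  α_1 = 4: Horner steps 7 → 3 → 8, so m(4) = 8.
  α_2 = 2: Horner steps 7 → 0 → 7, so m(2) = 7.
  α_3 = 3: Horner steps 7 → 7 → 6, so m(3) = 6.
  α_4 = 7: Horner steps 7 → 2 → 10, so m(7) = 10.
  α_5 = 9: Horner steps 7 → 5 → 8, so m(9) = 8.
  α_6 = 10: Horner steps 7 → 1 → 6, so m(10) = 6.
Codeword c = [8, 7, 6, 10, 8, 6] ∈ F_11^6.


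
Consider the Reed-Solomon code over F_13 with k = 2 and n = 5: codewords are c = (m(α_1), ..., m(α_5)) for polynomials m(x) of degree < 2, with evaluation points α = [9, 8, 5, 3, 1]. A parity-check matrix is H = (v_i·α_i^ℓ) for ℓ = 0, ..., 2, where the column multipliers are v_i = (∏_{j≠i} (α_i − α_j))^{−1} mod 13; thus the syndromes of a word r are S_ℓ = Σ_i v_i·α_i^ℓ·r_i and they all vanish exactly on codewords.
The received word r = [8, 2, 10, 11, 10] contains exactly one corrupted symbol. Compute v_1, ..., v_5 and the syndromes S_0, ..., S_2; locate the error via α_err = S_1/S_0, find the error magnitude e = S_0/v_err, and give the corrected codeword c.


S = (4, 4, 4), error at position 5, error magnitude e = 11, c = [8, 2, 10, 11, 12].

Step 1: column multipliers v_i = (∏_{j≠i}(α_i − α_j))^{−1} mod 13.
  i = 1 (α = 9): (9−8)(9−5)(9−3)(9−1) = 1·4·6·8 = 192 ≡ 10, so v_1 = 10^{−1} = 4 (mod 13).
  i = 2 (α = 8): (8−9)(8−5)(8−3)(8−1) = (−1)·3·5·7 = −105 ≡ 12, so v_2 = 12^{−1} = 12 (mod 13).
  i = 3 (α = 5): (5−9)(5−8)(5−3)(5−1) = (−4)·(−3)·2·4 = 96 ≡ 5, so v_3 = 5^{−1} = 8 (mod 13).
  i = 4 (α = 3): (3−9)(3−8)(3−5)(3−1) = (−6)·(−5)·(−2)·2 = −120 ≡ 10, so v_4 = 10^{−1} = 4 (mod 13).
  i = 5 (α = 1): (1−9)(1−8)(1−5)(1−3) = (−8)·(−7)·(−4)·(−2) = 448 ≡ 6, so v_5 = 6^{−1} = 11 (mod 13).
  v = [4, 12, 8, 4, 11].
Step 2: syndromes of r = [8, 2, 10, 11, 10] (all sums mod 13).
  S_0 = Σ v_i r_i = 4·8 + 12·2 + 8·10 + 4·11 + 11·10 = 290 ≡ 4.
  S_1 = Σ v_i α_i r_i = 4·9·8 + 12·8·2 + 8·5·10 + 4·3·11 + 11·1·10 = 1122 ≡ 4.
  α_i^2 mod 13 = [3, 12, 12, 9, 1].
  S_2 = Σ v_i α_i^2 r_i = 4·3·8 + 12·12·2 + 8·12·10 + 4·9·11 + 11·1·10 = 1850 ≡ 4.
  S = (4, 4, 4) ≠ 0, so r is not a codeword (an error is present).
Step 3: locate the error. For a single error e at position i, S_ℓ = v_i·e·α_i^ℓ, so α_err = S_1/S_0.
  S_0^{−1} = 4^{−1} = 10 (mod 13), so α_err = 4·10 = 40 ≡ 1 = α_5. Error position i = 5.
  Consistency check: S_2/S_1 = 4·10 = 40 ≡ 1 = α_err ✓ (single-error assumption holds).
Step 4: error magnitude e = S_0/v_5 = S_0·∏_{j≠5}(α_5 − α_j) = 4·6 = 24 ≡ 11 (mod 13).
Step 5: correct position 5: c_5 = r_5 − e = 10 − 11 ≡ 12 (mod 13). Hence c = [8, 2, 10, 11, 12].
  Check: interpolating c through the α_i gives m(x) = 6 + 6·x (degree < 2) with m(α_i) = c_i for every i, so c is indeed a codeword.


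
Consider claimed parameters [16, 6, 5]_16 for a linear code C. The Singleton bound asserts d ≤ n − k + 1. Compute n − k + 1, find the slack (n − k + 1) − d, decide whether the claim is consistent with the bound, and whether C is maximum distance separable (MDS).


Singleton RHS = n − k + 1 = 11, slack = 6, bound satisfied, not MDS.

Singleton bound: d ≤ n − k + 1.
Here n = 16, k = 6, so n − k + 1 = 11.
Given d = 5, check d ≤ 11: YES.
Slack = (n − k + 1) − d = 6.
The code is NOT MDS (slack = 6 > 0).
Description: the claimed parameters are [16, 6, 5]_16; such a code would be non-MDS.


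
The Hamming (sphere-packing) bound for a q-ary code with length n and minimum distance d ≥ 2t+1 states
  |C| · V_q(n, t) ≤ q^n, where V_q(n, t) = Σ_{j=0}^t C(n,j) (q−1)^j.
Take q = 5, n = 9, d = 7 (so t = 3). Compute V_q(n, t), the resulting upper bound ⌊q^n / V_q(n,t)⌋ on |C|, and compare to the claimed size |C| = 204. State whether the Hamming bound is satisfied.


V_q(n, t) = 5989, q^n = 1953125, Hamming bound = 326, |C| = 204 ≤ bound (satisfied).

Step 1: Compute V_q(n, t) = Σ_{j=0}^3 C(n, j) (q−1)^j.
  j = 0: C(9,0)·(4)^0 = 1·1 = 1.
  j = 1: C(9,1)·(4)^1 = 9·4 = 36.
  j = 2: C(9,2)·(4)^2 = 36·16 = 576.
  j = 3: C(9,3)·(4)^3 = 84·64 = 5376.
  V_q(n, t) = 1 + 36 + 576 + 5376 = 5989.
Step 2: q^n = 5^9 = 1953125.
Step 3: Hamming bound ⌊q^n / V_q(n,t)⌋ = ⌊1953125/5989⌋ = 326.
Step 4: Compare |C| = 204 to 326: satisfied.
The claimed |C| lies below the Hamming bound.


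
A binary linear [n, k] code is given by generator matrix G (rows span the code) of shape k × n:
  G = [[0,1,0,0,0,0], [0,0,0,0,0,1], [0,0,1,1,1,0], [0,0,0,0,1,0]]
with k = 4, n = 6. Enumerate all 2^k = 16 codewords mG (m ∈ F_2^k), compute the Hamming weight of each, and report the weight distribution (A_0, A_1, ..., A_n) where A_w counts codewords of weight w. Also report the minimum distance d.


Weight distribution: A_0 = 1, A_1 = 3, A_2 = 4, A_3 = 4, A_4 = 3, A_5 = 1. Minimum distance d = 1.

Enumerate all 2^4 = 16 messages m ∈ F_2^4.
For each, compute codeword c = mG in F_2^6, then tally its weight.
  m = 0000 → c = 000000, weight = 0.
  m = 1000 → c = 010000, weight = 1.
  m = 0100 → c = 000001, weight = 1.
  m = 1100 → c = 010001, weight = 2.
  m = 0010 → c = 001110, weight = 3.
  m = 1010 → c = 011110, weight = 4.
  m = 0110 → c = 001111, weight = 4.
  m = 1110 → c = 011111, weight = 5.
  m = 0001 → c = 000010, weight = 1.
  m = 1001 → c = 010010, weight = 2.
  m = 0101 → c = 000011, weight = 2.
  m = 1101 → c = 010011, weight = 3.
  m = 0011 → c = 001100, weight = 2.
  m = 1011 → c = 011100, weight = 3.
  m = 0111 → c = 001101, weight = 3.
  m = 1111 → c = 011101, weight = 4.
Tally weights:
  weight 0: 1 codewords.
  weight 1: 3 codewords.
  weight 2: 4 codewords.
  weight 3: 4 codewords.
  weight 4: 3 codewords.
  weight 5: 1 codewords.
Minimum distance d = smallest w > 0 with A_w > 0 = 1.
Sanity: Σ A_w = 16 = 2^4 = 16 ✓.


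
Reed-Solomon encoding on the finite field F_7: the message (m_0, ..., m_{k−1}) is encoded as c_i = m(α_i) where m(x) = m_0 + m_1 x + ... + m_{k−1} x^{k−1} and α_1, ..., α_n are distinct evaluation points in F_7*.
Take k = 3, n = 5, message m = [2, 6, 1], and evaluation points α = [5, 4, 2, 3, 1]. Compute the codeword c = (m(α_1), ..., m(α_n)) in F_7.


c = [1, 0, 4, 1, 2]

Message polynomial: m(x) = 2 + 6·x + 1·x^2 (mod 7).
For each evaluation point α_i, compute m(α_i) mod 7:
  α_1 = 5: Horner steps 1 → 4 → 1, so m(5) = 1.
  α_2 = 4: Horner steps 1 → 3 → 0, so m(4) = 0.
  α_3 = 2: Horner steps 1 → 1 → 4, so m(2) = 4.
  α_4 = 3: Horner steps 1 → 2 → 1, so m(3) = 1.
  α_5 = 1: Horner steps 1 → 0 → 2, so m(1) = 2.
Codeword c = [1, 0, 4, 1, 2] ∈ F_7^5.


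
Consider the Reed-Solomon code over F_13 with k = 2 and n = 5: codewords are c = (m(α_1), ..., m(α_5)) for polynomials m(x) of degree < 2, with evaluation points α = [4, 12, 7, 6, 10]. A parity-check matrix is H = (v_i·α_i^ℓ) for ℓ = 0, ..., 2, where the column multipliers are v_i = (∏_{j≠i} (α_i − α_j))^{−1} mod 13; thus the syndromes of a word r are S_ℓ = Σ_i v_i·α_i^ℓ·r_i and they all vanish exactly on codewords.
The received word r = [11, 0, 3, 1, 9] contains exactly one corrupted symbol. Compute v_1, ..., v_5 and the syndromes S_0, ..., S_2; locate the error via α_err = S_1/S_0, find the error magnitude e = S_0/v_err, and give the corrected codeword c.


S = (7, 2, 8), error at position 1, error magnitude e = 1, c = [10, 0, 3, 1, 9].

Step 1: column multipliers v_i = (∏_{j≠i}(α_i − α_j))^{−1} mod 13.
  i = 1 (α = 4): (4−12)(4−7)(4−6)(4−10) = (−8)·(−3)·(−2)·(−6) = 288 ≡ 2, so v_1 = 2^{−1} = 7 (mod 13).
  i = 2 (α = 12): (12−4)(12−7)(12−6)(12−10) = 8·5·6·2 = 480 ≡ 12, so v_2 = 12^{−1} = 12 (mod 13).
  i = 3 (α = 7): (7−4)(7−12)(7−6)(7−10) = 3·(−5)·1·(−3) = 45 ≡ 6, so v_3 = 6^{−1} = 11 (mod 13).
  i = 4 (α = 6): (6−4)(6−12)(6−7)(6−10) = 2·(−6)·(−1)·(−4) = −48 ≡ 4, so v_4 = 4^{−1} = 10 (mod 13).
  i = 5 (α = 10): (10−4)(10−12)(10−7)(10−6) = 6·(−2)·3·4 = −144 ≡ 12, so v_5 = 12^{−1} = 12 (mod 13).
  v = [7, 12, 11, 10, 12].
Step 2: syndromes of r = [11, 0, 3, 1, 9] (all sums mod 13).
  S_0 = Σ v_i r_i = 7·11 + 12·0 + 11·3 + 10·1 + 12·9 = 228 ≡ 7.
  S_1 = Σ v_i α_i r_i = 7·4·11 + 12·12·0 + 11·7·3 + 10·6·1 + 12·10·9 = 1679 ≡ 2.
  α_i^2 mod 13 = [3, 1, 10, 10, 9].
  S_2 = Σ v_i α_i^2 r_i = 7·3·11 + 12·1·0 + 11·10·3 + 10·10·1 + 12·9·9 = 1633 ≡ 8.
  S = (7, 2, 8) ≠ 0, so r is not a codeword (an error is present).
Step 3: locate the error. For a single error e at position i, S_ℓ = v_i·e·α_i^ℓ, so α_err = S_1/S_0.
  S_0^{−1} = 7^{−1} = 2 (mod 13), so α_err = 2·2 = 4 ≡ 4 = α_1. Error position i = 1.
  Consistency check: S_2/S_1 = 8·7 = 56 ≡ 4 = α_err ✓ (single-error assumption holds).
Step 4: error magnitude e = S_0/v_1 = S_0·∏_{j≠1}(α_1 − α_j) = 7·2 = 14 ≡ 1 (mod 13).
Step 5: correct position 1: c_1 = r_1 − e = 11 − 1 ≡ 10 (mod 13). Hence c = [10, 0, 3, 1, 9].
  Check: interpolating c through the α_i gives m(x) = 2 + 2·x (degree < 2) with m(α_i) = c_i for every i, so c is indeed a codeword.


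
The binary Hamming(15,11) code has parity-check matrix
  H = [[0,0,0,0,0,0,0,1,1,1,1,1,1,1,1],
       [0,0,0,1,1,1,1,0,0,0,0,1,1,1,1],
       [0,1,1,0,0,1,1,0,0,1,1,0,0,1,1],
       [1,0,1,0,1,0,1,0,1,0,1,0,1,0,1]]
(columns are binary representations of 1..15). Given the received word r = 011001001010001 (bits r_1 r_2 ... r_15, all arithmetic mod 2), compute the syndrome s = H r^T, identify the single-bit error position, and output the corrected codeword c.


s = (1, 0, 1, 0)^T, error position = 10, corrected codeword c = 011001001110001

Compute s = H r^T mod 2 one row at a time:
  s_1 = 0 + 1 + 0 + 1 + 0 + 0 + 0 + 1 = 3 ≡ 1 (mod 2).
  s_2 = 0 + 0 + 1 + 0 + 0 + 0 + 0 + 1 = 2 ≡ 0 (mod 2).
  s_3 = 1 + 1 + 1 + 0 + 0 + 1 + 0 + 1 = 5 ≡ 1 (mod 2).
  s_4 = 0 + 1 + 0 + 0 + 1 + 1 + 0 + 1 = 4 ≡ 0 (mod 2).
s = (1, 0, 1, 0)^T — this equals column 10 of H (binary 1010), so error is at position 10.
Correct: flip bit 10 of r = 011001001010001 to get c = 011001001110001.


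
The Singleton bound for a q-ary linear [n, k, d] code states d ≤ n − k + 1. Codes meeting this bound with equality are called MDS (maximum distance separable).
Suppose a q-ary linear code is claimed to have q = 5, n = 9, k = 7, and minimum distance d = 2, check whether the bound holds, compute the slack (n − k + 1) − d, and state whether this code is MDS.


Singleton RHS = n − k + 1 = 3, slack = 1, bound satisfied, not MDS.

Singleton bound: d ≤ n − k + 1.
Here n = 9, k = 7, so n − k + 1 = 3.
Given d = 2, check d ≤ 3: YES.
Slack = (n − k + 1) − d = 1.
The code is NOT MDS (slack = 1 > 0).
Description: the claimed parameters are [9, 7, 2]_5; such a code would be non-MDS.


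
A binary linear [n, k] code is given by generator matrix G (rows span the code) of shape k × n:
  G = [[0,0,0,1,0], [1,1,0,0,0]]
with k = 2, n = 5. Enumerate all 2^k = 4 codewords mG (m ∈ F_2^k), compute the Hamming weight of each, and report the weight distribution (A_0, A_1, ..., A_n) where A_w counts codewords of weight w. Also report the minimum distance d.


Weight distribution: A_0 = 1, A_1 = 1, A_2 = 1, A_3 = 1. Minimum distance d = 1.

Enumerate all 2^2 = 4 messages m ∈ F_2^2.
For each, compute codeword c = mG in F_2^5, then tally its weight.
  m = 00 → c = 00000, weight = 0.
  m = 10 → c = 00010, weight = 1.
  m = 01 → c = 11000, weight = 2.
  m = 11 → c = 11010, weight = 3.
Tally weights:
  weight 0: 1 codewords.
  weight 1: 1 codewords.
  weight 2: 1 codewords.
  weight 3: 1 codewords.
Minimum distance d = smallest w > 0 with A_w > 0 = 1.
Sanity: Σ A_w = 4 = 2^2 = 4 ✓.


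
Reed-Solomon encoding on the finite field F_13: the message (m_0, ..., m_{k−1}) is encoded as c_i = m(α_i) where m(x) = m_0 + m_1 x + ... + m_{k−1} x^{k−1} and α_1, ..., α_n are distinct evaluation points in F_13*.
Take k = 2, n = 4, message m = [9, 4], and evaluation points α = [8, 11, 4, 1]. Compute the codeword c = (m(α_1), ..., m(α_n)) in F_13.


c = [2, 1, 12, 0]

Message polynomial: m(x) = 9 + 4·x (mod 13).
For each evaluation point α_i, compute m(α_i) mod 13:
  α_1 = 8: Horner steps 4 → 2, so m(8) = 2.
  α_2 = 11: Horner steps 4 → 1, so m(11) = 1.
  α_3 = 4: Horner steps 4 → 12, so m(4) = 12.
  α_4 = 1: Horner steps 4 → 0, so m(1) = 0.
Codeword c = [2, 1, 12, 0] ∈ F_13^4.


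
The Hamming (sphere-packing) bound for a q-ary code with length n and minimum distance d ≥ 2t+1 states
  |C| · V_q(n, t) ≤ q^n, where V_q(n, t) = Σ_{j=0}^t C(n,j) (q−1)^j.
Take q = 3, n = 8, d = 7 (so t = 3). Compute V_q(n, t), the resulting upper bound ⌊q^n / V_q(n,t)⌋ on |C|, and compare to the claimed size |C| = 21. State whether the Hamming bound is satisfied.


V_q(n, t) = 577, q^n = 6561, Hamming bound = 11, |C| = 21 > bound (violated).

Step 1: Compute V_q(n, t) = Σ_{j=0}^3 C(n, j) (q−1)^j.
  j = 0: C(8,0)·(2)^0 = 1·1 = 1.
  j = 1: C(8,1)·(2)^1 = 8·2 = 16.
  j = 2: C(8,2)·(2)^2 = 28·4 = 112.
  j = 3: C(8,3)·(2)^3 = 56·8 = 448.
  V_q(n, t) = 1 + 16 + 112 + 448 = 577.
Step 2: q^n = 3^8 = 6561.
Step 3: Hamming bound ⌊q^n / V_q(n,t)⌋ = ⌊6561/577⌋ = 11.
Step 4: Compare |C| = 21 to 11: violated.
The claimed |C| lies above the Hamming bound, so no 3-ary code of length 8 with d ≥ 7 can have 21 codewords.


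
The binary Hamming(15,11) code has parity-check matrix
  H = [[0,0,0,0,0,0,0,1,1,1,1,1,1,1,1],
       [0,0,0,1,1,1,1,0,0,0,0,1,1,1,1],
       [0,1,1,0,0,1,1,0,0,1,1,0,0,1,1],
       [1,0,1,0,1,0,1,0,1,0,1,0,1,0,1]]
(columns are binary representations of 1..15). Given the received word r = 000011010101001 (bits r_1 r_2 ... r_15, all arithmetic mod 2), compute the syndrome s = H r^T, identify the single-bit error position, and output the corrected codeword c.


s = (0, 0, 1, 0)^T, error position = 2, corrected codeword c = 010011010101001

Compute s = H r^T mod 2 one row at a time:
  s_1 = 1 + 0 + 1 + 0 + 1 + 0 + 0 + 1 = 4 ≡ 0 (mod 2).
  s_2 = 0 + 1 + 1 + 0 + 1 + 0 + 0 + 1 = 4 ≡ 0 (mod 2).
  s_3 = 0 + 0 + 1 + 0 + 1 + 0 + 0 + 1 = 3 ≡ 1 (mod 2).
  s_4 = 0 + 0 + 1 + 0 + 0 + 0 + 0 + 1 = 2 ≡ 0 (mod 2).
s = (0, 0, 1, 0)^T — this equals column 2 of H (binary 0010), so error is at position 2.
Correct: flip bit 2 of r = 000011010101001 to get c = 010011010101001.


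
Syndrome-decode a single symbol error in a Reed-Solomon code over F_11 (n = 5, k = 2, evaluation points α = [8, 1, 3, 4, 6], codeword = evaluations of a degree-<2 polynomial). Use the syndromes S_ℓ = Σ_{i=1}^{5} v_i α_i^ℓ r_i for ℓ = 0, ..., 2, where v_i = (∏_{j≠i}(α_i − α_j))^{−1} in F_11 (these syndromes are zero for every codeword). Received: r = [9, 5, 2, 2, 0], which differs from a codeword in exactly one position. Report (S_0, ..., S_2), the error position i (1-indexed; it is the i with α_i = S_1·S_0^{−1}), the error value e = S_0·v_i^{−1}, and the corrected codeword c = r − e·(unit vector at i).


S = (7, 10, 8), error at position 3, error magnitude e = 10, c = [9, 5, 3, 2, 0].

Step 1: column multipliers v_i = (∏_{j≠i}(α_i − α_j))^{−1} mod 11.
  i = 1 (α = 8): (8−1)(8−3)(8−4)(8−6) = 7·5·4·2 = 280 ≡ 5, so v_1 = 5^{−1} = 9 (mod 11).
  i = 2 (α = 1): (1−8)(1−3)(1−4)(1−6) = (−7)·(−2)·(−3)·(−5) = 210 ≡ 1, so v_2 = 1^{−1} = 1 (mod 11).
  i = 3 (α = 3): (3−8)(3−1)(3−4)(3−6) = (−5)·2·(−1)·(−3) = −30 ≡ 3, so v_3 = 3^{−1} = 4 (mod 11).
  i = 4 (α = 4): (4−8)(4−1)(4−3)(4−6) = (−4)·3·1·(−2) = 24 ≡ 2, so v_4 = 2^{−1} = 6 (mod 11).
  i = 5 (α = 6): (6−8)(6−1)(6−3)(6−4) = (−2)·5·3·2 = −60 ≡ 6, so v_5 = 6^{−1} = 2 (mod 11).
  v = [9, 1, 4, 6, 2].
Step 2: syndromes of r = [9, 5, 2, 2, 0] (all sums mod 11).
  S_0 = Σ v_i r_i = 9·9 + 1·5 + 4·2 + 6·2 + 2·0 = 106 ≡ 7.
  S_1 = Σ v_i α_i r_i = 9·8·9 + 1·1·5 + 4·3·2 + 6·4·2 + 2·6·0 = 725 ≡ 10.
  α_i^2 mod 11 = [9, 1, 9, 5, 3].
  S_2 = Σ v_i α_i^2 r_i = 9·9·9 + 1·1·5 + 4·9·2 + 6·5·2 + 2·3·0 = 866 ≡ 8.
  S = (7, 10, 8) ≠ 0, so r is not a codeword (an error is present).
Step 3: locate the error. For a single error e at position i, S_ℓ = v_i·e·α_i^ℓ, so α_err = S_1/S_0.
  S_0^{−1} = 7^{−1} = 8 (mod 11), so α_err = 10·8 = 80 ≡ 3 = α_3. Error position i = 3.
  Consistency check: S_2/S_1 = 8·10 = 80 ≡ 3 = α_err ✓ (single-error assumption holds).
Step 4: error magnitude e = S_0/v_3 = S_0·∏_{j≠3}(α_3 − α_j) = 7·3 = 21 ≡ 10 (mod 11).
Step 5: correct position 3: c_3 = r_3 − e = 2 − 10 ≡ 3 (mod 11). Hence c = [9, 5, 3, 2, 0].
  Check: interpolating c through the α_i gives m(x) = 6 + 10·x (degree < 2) with m(α_i) = c_i for every i, so c is indeed a codeword.


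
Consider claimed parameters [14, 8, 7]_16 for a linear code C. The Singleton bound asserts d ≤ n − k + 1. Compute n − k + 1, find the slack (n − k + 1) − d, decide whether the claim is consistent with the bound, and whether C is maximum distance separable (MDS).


Singleton RHS = n − k + 1 = 7, slack = 0, bound satisfied, MDS.

Singleton bound: d ≤ n − k + 1.
Here n = 14, k = 8, so n − k + 1 = 7.
Given d = 7, check d ≤ 7: YES.
Slack = (n − k + 1) − d = 0.
The code is MDS (slack = 0).
Description: the claimed parameters are [14, 8, 7]_16; such a code would be MDS (meets Singleton bound).


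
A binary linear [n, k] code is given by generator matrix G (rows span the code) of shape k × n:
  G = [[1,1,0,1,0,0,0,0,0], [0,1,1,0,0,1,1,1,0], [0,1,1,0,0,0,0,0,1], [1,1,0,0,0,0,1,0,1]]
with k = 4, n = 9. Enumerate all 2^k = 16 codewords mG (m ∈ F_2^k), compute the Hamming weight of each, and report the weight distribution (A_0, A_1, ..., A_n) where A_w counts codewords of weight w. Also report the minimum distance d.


Weight distribution: A_0 = 1, A_3 = 5, A_4 = 5, A_5 = 2, A_6 = 2, A_7 = 1. Minimum distance d = 3.

Enumerate all 2^4 = 16 messages m ∈ F_2^4.
For each, compute codeword c = mG in F_2^9, then tally its weight.
  m = 0000 → c = 000000000, weight = 0.
  m = 1000 → c = 110100000, weight = 3.
  m = 0100 → c = 011001110, weight = 5.
  m = 1100 → c = 101101110, weight = 6.
  m = 0010 → c = 011000001, weight = 3.
  m = 1010 → c = 101100001, weight = 4.
  m = 0110 → c = 000001111, weight = 4.
  m = 1110 → c = 110101111, weight = 7.
  m = 0001 → c = 110000101, weight = 4.
  m = 1001 → c = 000100101, weight = 3.
  m = 0101 → c = 101001011, weight = 5.
  m = 1101 → c = 011101011, weight = 6.
  m = 0011 → c = 101000100, weight = 3.
  m = 1011 → c = 011100100, weight = 4.
  m = 0111 → c = 110001010, weight = 4.
  m = 1111 → c = 000101010, weight = 3.
Tally weights:
  weight 0: 1 codewords.
  weight 3: 5 codewords.
  weight 4: 5 codewords.
  weight 5: 2 codewords.
  weight 6: 2 codewords.
  weight 7: 1 codewords.
Minimum distance d = smallest w > 0 with A_w > 0 = 3.
Sanity: Σ A_w = 16 = 2^4 = 16 ✓.


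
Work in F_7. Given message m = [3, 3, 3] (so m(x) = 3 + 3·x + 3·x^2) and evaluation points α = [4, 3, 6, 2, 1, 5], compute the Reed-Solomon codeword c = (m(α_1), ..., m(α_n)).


c = [0, 4, 3, 0, 2, 2]

Message polynomial: m(x) = 3 + 3·x + 3·x^2 (mod 7).
For each evaluation point α_i, compute m(α_i) mod 7:
  α_1 = 4: Horner steps 3 → 1 → 0, so m(4) = 0.
  α_2 = 3: Horner steps 3 → 5 → 4, so m(3) = 4.
  α_3 = 6: Horner steps 3 → 0 → 3, so m(6) = 3.
  α_4 = 2: Horner steps 3 → 2 → 0, so m(2) = 0.
  α_5 = 1: Horner steps 3 → 6 → 2, so m(1) = 2.
  α_6 = 5: Horner steps 3 → 4 → 2, so m(5) = 2.
Codeword c = [0, 4, 3, 0, 2, 2] ∈ F_7^6.


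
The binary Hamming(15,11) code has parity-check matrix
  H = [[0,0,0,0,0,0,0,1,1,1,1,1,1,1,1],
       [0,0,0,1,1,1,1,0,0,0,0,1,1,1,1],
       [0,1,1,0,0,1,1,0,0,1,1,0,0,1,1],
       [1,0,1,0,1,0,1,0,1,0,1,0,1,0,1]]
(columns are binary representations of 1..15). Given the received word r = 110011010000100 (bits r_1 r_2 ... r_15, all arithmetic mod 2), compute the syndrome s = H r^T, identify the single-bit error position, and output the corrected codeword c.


s = (0, 1, 0, 1)^T, error position = 5, corrected codeword c = 110001010000100

Compute s = H r^T mod 2 one row at a time:
  s_1 = 1 + 0 + 0 + 0 + 0 + 1 + 0 + 0 = 2 ≡ 0 (mod 2).
  s_2 = 0 + 1 + 1 + 0 + 0 + 1 + 0 + 0 = 3 ≡ 1 (mod 2).
  s_3 = 1 + 0 + 1 + 0 + 0 + 0 + 0 + 0 = 2 ≡ 0 (mod 2).
  s_4 = 1 + 0 + 1 + 0 + 0 + 0 + 1 + 0 = 3 ≡ 1 (mod 2).
s = (0, 1, 0, 1)^T — this equals column 5 of H (binary 0101), so error is at position 5.
Correct: flip bit 5 of r = 110011010000100 to get c = 110001010000100.


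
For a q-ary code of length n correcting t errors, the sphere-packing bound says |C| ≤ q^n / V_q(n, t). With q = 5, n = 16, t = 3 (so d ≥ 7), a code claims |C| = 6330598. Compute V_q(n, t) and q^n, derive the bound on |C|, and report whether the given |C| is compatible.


V_q(n, t) = 37825, q^n = 152587890625, Hamming bound = 4034048, |C| = 6330598 > bound (violated).

Step 1: Compute V_q(n, t) = Σ_{j=0}^3 C(n, j) (q−1)^j.
  j = 0: C(16,0)·(4)^0 = 1·1 = 1.
  j = 1: C(16,1)·(4)^1 = 16·4 = 64.
  j = 2: C(16,2)·(4)^2 = 120·16 = 1920.
  j = 3: C(16,3)·(4)^3 = 560·64 = 35840.
  V_q(n, t) = 1 + 64 + 1920 + 35840 = 37825.
Step 2: q^n = 5^16 = 152587890625.
Step 3: Hamming bound ⌊q^n / V_q(n,t)⌋ = ⌊152587890625/37825⌋ = 4034048.
Step 4: Compare |C| = 6330598 to 4034048: violated.
The claimed |C| lies above the Hamming bound, so no 5-ary code of length 16 with d ≥ 7 can have 6330598 codewords.


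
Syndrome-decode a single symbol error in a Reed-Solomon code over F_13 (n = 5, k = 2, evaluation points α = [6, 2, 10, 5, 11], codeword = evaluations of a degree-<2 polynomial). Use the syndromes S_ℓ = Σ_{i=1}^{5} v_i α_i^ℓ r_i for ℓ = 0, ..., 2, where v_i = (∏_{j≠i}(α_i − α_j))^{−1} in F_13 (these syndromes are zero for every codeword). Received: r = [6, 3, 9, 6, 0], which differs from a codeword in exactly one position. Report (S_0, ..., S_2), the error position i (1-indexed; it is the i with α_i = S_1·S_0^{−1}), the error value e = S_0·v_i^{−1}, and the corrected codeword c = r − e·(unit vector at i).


S = (4, 7, 9), error at position 4, error magnitude e = 4, c = [6, 3, 9, 2, 0].

Step 1: column multipliers v_i = (∏_{j≠i}(α_i − α_j))^{−1} mod 13.
  i = 1 (α = 6): (6−2)(6−10)(6−5)(6−11) = 4·(−4)·1·(−5) = 80 ≡ 2, so v_1 = 2^{−1} = 7 (mod 13).
  i = 2 (α = 2): (2−6)(2−10)(2−5)(2−11) = (−4)·(−8)·(−3)·(−9) = 864 ≡ 6, so v_2 = 6^{−1} = 11 (mod 13).
  i = 3 (α = 10): (10−6)(10−2)(10−5)(10−11) = 4·8·5·(−1) = −160 ≡ 9, so v_3 = 9^{−1} = 3 (mod 13).
  i = 4 (α = 5): (5−6)(5−2)(5−10)(5−11) = (−1)·3·(−5)·(−6) = −90 ≡ 1, so v_4 = 1^{−1} = 1 (mod 13).
  i = 5 (α = 11): (11−6)(11−2)(11−10)(11−5) = 5·9·1·6 = 270 ≡ 10, so v_5 = 10^{−1} = 4 (mod 13).
  v = [7, 11, 3, 1, 4].
Step 2: syndromes of r = [6, 3, 9, 6, 0] (all sums mod 13).
  S_0 = Σ v_i r_i = 7·6 + 11·3 + 3·9 + 1·6 + 4·0 = 108 ≡ 4.
  S_1 = Σ v_i α_i r_i = 7·6·6 + 11·2·3 + 3·10·9 + 1·5·6 + 4·11·0 = 618 ≡ 7.
  α_i^2 mod 13 = [10, 4, 9, 12, 4].
  S_2 = Σ v_i α_i^2 r_i = 7·10·6 + 11·4·3 + 3·9·9 + 1·12·6 + 4·4·0 = 867 ≡ 9.
  S = (4, 7, 9) ≠ 0, so r is not a codeword (an error is present).
Step 3: locate the error. For a single error e at position i, S_ℓ = v_i·e·α_i^ℓ, so α_err = S_1/S_0.
  S_0^{−1} = 4^{−1} = 10 (mod 13), so α_err = 7·10 = 70 ≡ 5 = α_4. Error position i = 4.
  Consistency check: S_2/S_1 = 9·2 = 18 ≡ 5 = α_err ✓ (single-error assumption holds).
Step 4: error magnitude e = S_0/v_4 = S_0·∏_{j≠4}(α_4 − α_j) = 4·1 = 4 ≡ 4 (mod 13).
Step 5: correct position 4: c_4 = r_4 − e = 6 − 4 ≡ 2 (mod 13). Hence c = [6, 3, 9, 2, 0].
  Check: interpolating c through the α_i gives m(x) = 8 + 4·x (degree < 2) with m(α_i) = c_i for every i, so c is indeed a codeword.


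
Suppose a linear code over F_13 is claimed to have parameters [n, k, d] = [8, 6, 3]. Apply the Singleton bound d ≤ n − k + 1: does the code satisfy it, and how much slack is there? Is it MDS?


Singleton RHS = n − k + 1 = 3, slack = 0, bound satisfied, MDS.

Singleton bound: d ≤ n − k + 1.
Here n = 8, k = 6, so n − k + 1 = 3.
Given d = 3, check d ≤ 3: YES.
Slack = (n − k + 1) − d = 0.
The code is MDS (slack = 0).
Description: the claimed parameters are [8, 6, 3]_13; such a code would be MDS (meets Singleton bound).


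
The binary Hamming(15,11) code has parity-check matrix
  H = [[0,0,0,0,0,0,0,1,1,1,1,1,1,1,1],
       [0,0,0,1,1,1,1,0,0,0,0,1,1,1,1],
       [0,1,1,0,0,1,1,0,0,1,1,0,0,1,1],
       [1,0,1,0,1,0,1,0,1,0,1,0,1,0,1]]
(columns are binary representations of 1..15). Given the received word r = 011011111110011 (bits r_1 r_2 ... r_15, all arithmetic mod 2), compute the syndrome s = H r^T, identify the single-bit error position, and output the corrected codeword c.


s = (0, 1, 0, 0)^T, error position = 4, corrected codeword c = 011111111110011

Compute s = H r^T mod 2 one row at a time:
  s_1 = 1 + 1 + 1 + 1 + 0 + 0 + 1 + 1 = 6 ≡ 0 (mod 2).
  s_2 = 0 + 1 + 1 + 1 + 0 + 0 + 1 + 1 = 5 ≡ 1 (mod 2).
  s_3 = 1 + 1 + 1 + 1 + 1 + 1 + 1 + 1 = 8 ≡ 0 (mod 2).
  s_4 = 0 + 1 + 1 + 1 + 1 + 1 + 0 + 1 = 6 ≡ 0 (mod 2).
s = (0, 1, 0, 0)^T — this equals column 4 of H (binary 0100), so error is at position 4.
Correct: flip bit 4 of r = 011011111110011 to get c = 011111111110011.


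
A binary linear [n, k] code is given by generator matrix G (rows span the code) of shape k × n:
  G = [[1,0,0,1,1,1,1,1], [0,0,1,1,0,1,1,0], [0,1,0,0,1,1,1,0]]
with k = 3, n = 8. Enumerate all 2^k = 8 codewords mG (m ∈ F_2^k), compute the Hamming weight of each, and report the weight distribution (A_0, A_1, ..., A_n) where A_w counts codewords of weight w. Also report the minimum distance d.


Weight distribution: A_0 = 1, A_4 = 5, A_6 = 2. Minimum distance d = 4.

Enumerate all 2^3 = 8 messages m ∈ F_2^3.
For each, compute codeword c = mG in F_2^8, then tally its weight.
  m = 000 → c = 00000000, weight = 0.
  m = 100 → c = 10011111, weight = 6.
  m = 010 → c = 00110110, weight = 4.
  m = 110 → c = 10101001, weight = 4.
  m = 001 → c = 01001110, weight = 4.
  m = 101 → c = 11010001, weight = 4.
  m = 011 → c = 01111000, weight = 4.
  m = 111 → c = 11100111, weight = 6.
Tally weights:
  weight 0: 1 codewords.
  weight 4: 5 codewords.
  weight 6: 2 codewords.
Minimum distance d = smallest w > 0 with A_w > 0 = 4.
Sanity: Σ A_w = 8 = 2^3 = 8 ✓.


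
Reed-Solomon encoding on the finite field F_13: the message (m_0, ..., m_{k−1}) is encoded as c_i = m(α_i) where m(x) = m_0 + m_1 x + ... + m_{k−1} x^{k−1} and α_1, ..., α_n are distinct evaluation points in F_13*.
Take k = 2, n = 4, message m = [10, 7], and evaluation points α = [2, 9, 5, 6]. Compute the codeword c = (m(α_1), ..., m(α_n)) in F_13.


c = [11, 8, 6, 0]

Message polynomial: m(x) = 10 + 7·x (mod 13).
For each evaluation point α_i, compute m(α_i) mod 13:
  α_1 = 2: Horner steps 7 → 11, so m(2) = 11.
  α_2 = 9: Horner steps 7 → 8, so m(9) = 8.
  α_3 = 5: Horner steps 7 → 6, so m(5) = 6.
  α_4 = 6: Horner steps 7 → 0, so m(6) = 0.
Codeword c = [11, 8, 6, 0] ∈ F_13^4.


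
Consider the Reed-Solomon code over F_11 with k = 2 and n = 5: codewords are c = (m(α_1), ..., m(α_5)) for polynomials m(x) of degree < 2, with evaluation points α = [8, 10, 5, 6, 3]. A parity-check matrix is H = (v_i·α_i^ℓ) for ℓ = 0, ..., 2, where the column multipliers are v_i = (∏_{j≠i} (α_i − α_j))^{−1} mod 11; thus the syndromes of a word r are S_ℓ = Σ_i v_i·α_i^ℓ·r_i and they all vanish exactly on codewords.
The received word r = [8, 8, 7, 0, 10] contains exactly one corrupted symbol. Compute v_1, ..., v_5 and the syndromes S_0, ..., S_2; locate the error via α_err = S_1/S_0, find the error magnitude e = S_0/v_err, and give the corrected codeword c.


S = (5, 6, 5), error at position 2, error magnitude e = 3, c = [8, 5, 7, 0, 10].

Step 1: column multipliers v_i = (∏_{j≠i}(α_i − α_j))^{−1} mod 11.
  i = 1 (α = 8): (8−10)(8−5)(8−6)(8−3) = (−2)·3·2·5 = −60 ≡ 6, so v_1 = 6^{−1} = 2 (mod 11).
  i = 2 (α = 10): (10−8)(10−5)(10−6)(10−3) = 2·5·4·7 = 280 ≡ 5, so v_2 = 5^{−1} = 9 (mod 11).
  i = 3 (α = 5): (5−8)(5−10)(5−6)(5−3) = (−3)·(−5)·(−1)·2 = −30 ≡ 3, so v_3 = 3^{−1} = 4 (mod 11).
  i = 4 (α = 6): (6−8)(6−10)(6−5)(6−3) = (−2)·(−4)·1·3 = 24 ≡ 2, so v_4 = 2^{−1} = 6 (mod 11).
  i = 5 (α = 3): (3−8)(3−10)(3−5)(3−6) = (−5)·(−7)·(−2)·(−3) = 210 ≡ 1, so v_5 = 1^{−1} = 1 (mod 11).
  v = [2, 9, 4, 6, 1].
Step 2: syndromes of r = [8, 8, 7, 0, 10] (all sums mod 11).
  S_0 = Σ v_i r_i = 2·8 + 9·8 + 4·7 + 6·0 + 1·10 = 126 ≡ 5.
  S_1 = Σ v_i α_i r_i = 2·8·8 + 9·10·8 + 4·5·7 + 6·6·0 + 1·3·10 = 1018 ≡ 6.
  α_i^2 mod 11 = [9, 1, 3, 3, 9].
  S_2 = Σ v_i α_i^2 r_i = 2·9·8 + 9·1·8 + 4·3·7 + 6·3·0 + 1·9·10 = 390 ≡ 5.
  S = (5, 6, 5) ≠ 0, so r is not a codeword (an error is present).
Step 3: locate the error. For a single error e at position i, S_ℓ = v_i·e·α_i^ℓ, so α_err = S_1/S_0.
  S_0^{−1} = 5^{−1} = 9 (mod 11), so α_err = 6·9 = 54 ≡ 10 = α_2. Error position i = 2.
  Consistency check: S_2/S_1 = 5·2 = 10 ≡ 10 = α_err ✓ (single-error assumption holds).
Step 4: error magnitude e = S_0/v_2 = S_0·∏_{j≠2}(α_2 − α_j) = 5·5 = 25 ≡ 3 (mod 11).
Step 5: correct position 2: c_2 = r_2 − e = 8 − 3 ≡ 5 (mod 11). Hence c = [8, 5, 7, 0, 10].
  Check: interpolating c through the α_i gives m(x) = 9 + 4·x (degree < 2) with m(α_i) = c_i for every i, so c is indeed a codeword.


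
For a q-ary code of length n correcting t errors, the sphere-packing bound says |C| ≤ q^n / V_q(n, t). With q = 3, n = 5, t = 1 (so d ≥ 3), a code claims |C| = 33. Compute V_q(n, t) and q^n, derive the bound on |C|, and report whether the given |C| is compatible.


V_q(n, t) = 11, q^n = 243, Hamming bound = 22, |C| = 33 > bound (violated).

Step 1: Compute V_q(n, t) = Σ_{j=0}^1 C(n, j) (q−1)^j.
  j = 0: C(5,0)·(2)^0 = 1·1 = 1.
  j = 1: C(5,1)·(2)^1 = 5·2 = 10.
  V_q(n, t) = 1 + 10 = 11.
Step 2: q^n = 3^5 = 243.
Step 3: Hamming bound ⌊q^n / V_q(n,t)⌋ = ⌊243/11⌋ = 22.
Step 4: Compare |C| = 33 to 22: violated.
The claimed |C| lies above the Hamming bound, so no 3-ary code of length 5 with d ≥ 3 can have 33 codewords.


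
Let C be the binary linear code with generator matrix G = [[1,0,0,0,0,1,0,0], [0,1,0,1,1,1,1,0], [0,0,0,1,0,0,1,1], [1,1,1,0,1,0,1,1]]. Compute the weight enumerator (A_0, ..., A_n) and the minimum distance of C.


Weight distribution: A_0 = 1, A_2 = 2, A_3 = 2, A_4 = 3, A_5 = 6, A_6 = 2. Minimum distance d = 2.

Enumerate all 2^4 = 16 messages m ∈ F_2^4.
For each, compute codeword c = mG in F_2^8, then tally its weight.
  m = 0000 → c = 00000000, weight = 0.
  m = 1000 → c = 10000100, weight = 2.
  m = 0100 → c = 01011110, weight = 5.
  m = 1100 → c = 11011010, weight = 5.
  m = 0010 → c = 00010011, weight = 3.
  m = 1010 → c = 10010111, weight = 5.
  m = 0110 → c = 01001101, weight = 4.
  m = 1110 → c = 11001001, weight = 4.
  m = 0001 → c = 11101011, weight = 6.
  m = 1001 → c = 01101111, weight = 6.
  m = 0101 → c = 10110101, weight = 5.
  m = 1101 → c = 00110001, weight = 3.
  m = 0011 → c = 11111000, weight = 5.
  m = 1011 → c = 01111100, weight = 5.
  m = 0111 → c = 10100110, weight = 4.
  m = 1111 → c = 00100010, weight = 2.
Tally weights:
  weight 0: 1 codewords.
  weight 2: 2 codewords.
  weight 3: 2 codewords.
  weight 4: 3 codewords.
  weight 5: 6 codewords.
  weight 6: 2 codewords.
Minimum distance d = smallest w > 0 with A_w > 0 = 2.
Sanity: Σ A_w = 16 = 2^4 = 16 ✓.


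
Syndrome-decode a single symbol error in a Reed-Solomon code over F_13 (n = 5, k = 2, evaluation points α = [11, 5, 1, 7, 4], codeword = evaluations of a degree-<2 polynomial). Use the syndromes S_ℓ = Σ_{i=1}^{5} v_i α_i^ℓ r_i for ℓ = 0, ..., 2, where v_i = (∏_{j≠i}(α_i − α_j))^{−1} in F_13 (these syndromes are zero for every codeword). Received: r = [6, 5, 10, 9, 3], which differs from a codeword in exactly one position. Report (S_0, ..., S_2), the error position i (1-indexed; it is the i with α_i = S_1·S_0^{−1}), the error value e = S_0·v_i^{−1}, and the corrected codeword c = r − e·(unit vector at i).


S = (5, 3, 7), error at position 1, error magnitude e = 2, c = [4, 5, 10, 9, 3].

Step 1: column multipliers v_i = (∏_{j≠i}(α_i − α_j))^{−1} mod 13.
  i = 1 (α = 11): (11−5)(11−1)(11−7)(11−4) = 6·10·4·7 = 1680 ≡ 3, so v_1 = 3^{−1} = 9 (mod 13).
  i = 2 (α = 5): (5−11)(5−1)(5−7)(5−4) = (−6)·4·(−2)·1 = 48 ≡ 9, so v_2 = 9^{−1} = 3 (mod 13).
  i = 3 (α = 1): (1−11)(1−5)(1−7)(1−4) = (−10)·(−4)·(−6)·(−3) = 720 ≡ 5, so v_3 = 5^{−1} = 8 (mod 13).
  i = 4 (α = 7): (7−11)(7−5)(7−1)(7−4) = (−4)·2·6·3 = −144 ≡ 12, so v_4 = 12^{−1} = 12 (mod 13).
  i = 5 (α = 4): (4−11)(4−5)(4−1)(4−7) = (−7)·(−1)·3·(−3) = −63 ≡ 2, so v_5 = 2^{−1} = 7 (mod 13).
  v = [9, 3, 8, 12, 7].
Step 2: syndromes of r = [6, 5, 10, 9, 3] (all sums mod 13).
  S_0 = Σ v_i r_i = 9·6 + 3·5 + 8·10 + 12·9 + 7·3 = 278 ≡ 5.
  S_1 = Σ v_i α_i r_i = 9·11·6 + 3·5·5 + 8·1·10 + 12·7·9 + 7·4·3 = 1589 ≡ 3.
  α_i^2 mod 13 = [4, 12, 1, 10, 3].
  S_2 = Σ v_i α_i^2 r_i = 9·4·6 + 3·12·5 + 8·1·10 + 12·10·9 + 7·3·3 = 1619 ≡ 7.
  S = (5, 3, 7) ≠ 0, so r is not a codeword (an error is present).
Step 3: locate the error. For a single error e at position i, S_ℓ = v_i·e·α_i^ℓ, so α_err = S_1/S_0.
  S_0^{−1} = 5^{−1} = 8 (mod 13), so α_err = 3·8 = 24 ≡ 11 = α_1. Error position i = 1.
  Consistency check: S_2/S_1 = 7·9 = 63 ≡ 11 = α_err ✓ (single-error assumption holds).
Step 4: error magnitude e = S_0/v_1 = S_0·∏_{j≠1}(α_1 − α_j) = 5·3 = 15 ≡ 2 (mod 13).
Step 5: correct position 1: c_1 = r_1 − e = 6 − 2 ≡ 4 (mod 13). Hence c = [4, 5, 10, 9, 3].
  Check: interpolating c through the α_i gives m(x) = 8 + 2·x (degree < 2) with m(α_i) = c_i for every i, so c is indeed a codeword.


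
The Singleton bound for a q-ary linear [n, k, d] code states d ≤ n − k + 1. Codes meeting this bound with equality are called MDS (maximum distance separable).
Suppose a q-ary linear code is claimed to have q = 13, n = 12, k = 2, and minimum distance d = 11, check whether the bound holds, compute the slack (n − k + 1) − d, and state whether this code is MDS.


Singleton RHS = n − k + 1 = 11, slack = 0, bound satisfied, MDS.

Singleton bound: d ≤ n − k + 1.
Here n = 12, k = 2, so n − k + 1 = 11.
Given d = 11, check d ≤ 11: YES.
Slack = (n − k + 1) − d = 0.
The code is MDS (slack = 0).
Description: the claimed parameters are [12, 2, 11]_13; such a code would be MDS (meets Singleton bound).


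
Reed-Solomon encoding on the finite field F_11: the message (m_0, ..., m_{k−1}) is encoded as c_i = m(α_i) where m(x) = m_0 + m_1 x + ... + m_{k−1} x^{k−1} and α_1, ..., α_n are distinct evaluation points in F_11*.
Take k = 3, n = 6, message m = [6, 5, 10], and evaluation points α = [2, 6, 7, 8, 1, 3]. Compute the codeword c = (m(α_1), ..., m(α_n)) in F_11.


c = [1, 0, 3, 4, 10, 1]

Message polynomial: m(x) = 6 + 5·x + 10·x^2 (mod 11).
For each evaluation point α_i, compute m(α_i) mod 11:
  α_1 = 2: Horner steps 10 → 3 → 1, so m(2) = 1.
  α_2 = 6: Horner steps 10 → 10 → 0, so m(6) = 0.
  α_3 = 7: Horner steps 10 → 9 → 3, so m(7) = 3.
  α_4 = 8: Horner steps 10 → 8 → 4, so m(8) = 4.
  α_5 = 1: Horner steps 10 → 4 → 10, so m(1) = 10.
  α_6 = 3: Horner steps 10 → 2 → 1, so m(3) = 1.
Codeword c = [1, 0, 3, 4, 10, 1] ∈ F_11^6.


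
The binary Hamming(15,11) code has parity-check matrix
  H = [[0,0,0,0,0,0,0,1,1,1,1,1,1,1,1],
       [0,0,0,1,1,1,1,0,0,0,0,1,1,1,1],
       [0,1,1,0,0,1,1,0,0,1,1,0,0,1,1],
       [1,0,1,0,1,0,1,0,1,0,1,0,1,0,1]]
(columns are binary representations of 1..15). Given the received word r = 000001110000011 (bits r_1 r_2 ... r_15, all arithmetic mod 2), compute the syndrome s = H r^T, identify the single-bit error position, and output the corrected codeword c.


s = (1, 0, 0, 0)^T, error position = 8, corrected codeword c = 000001100000011

Compute s = H r^T mod 2 one row at a time:
  s_1 = 1 + 0 + 0 + 0 + 0 + 0 + 1 + 1 = 3 ≡ 1 (mod 2).
  s_2 = 0 + 0 + 1 + 1 + 0 + 0 + 1 + 1 = 4 ≡ 0 (mod 2).
  s_3 = 0 + 0 + 1 + 1 + 0 + 0 + 1 + 1 = 4 ≡ 0 (mod 2).
  s_4 = 0 + 0 + 0 + 1 + 0 + 0 + 0 + 1 = 2 ≡ 0 (mod 2).
s = (1, 0, 0, 0)^T — this equals column 8 of H (binary 1000), so error is at position 8.
Correct: flip bit 8 of r = 000001110000011 to get c = 000001100000011.


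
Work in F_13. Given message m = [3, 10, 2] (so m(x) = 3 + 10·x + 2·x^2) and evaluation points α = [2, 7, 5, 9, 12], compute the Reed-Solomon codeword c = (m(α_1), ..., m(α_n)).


c = [5, 2, 12, 8, 8]

Message polynomial: m(x) = 3 + 10·x + 2·x^2 (mod 13).
For each evaluation point α_i, compute m(α_i) mod 13:
  α_1 = 2: Horner steps 2 → 1 → 5, so m(2) = 5.
  α_2 = 7: Horner steps 2 → 11 → 2, so m(7) = 2.
  α_3 = 5: Horner steps 2 → 7 → 12, so m(5) = 12.
  α_4 = 9: Horner steps 2 → 2 → 8, so m(9) = 8.
  α_5 = 12: Horner steps 2 → 8 → 8, so m(12) = 8.
Codeword c = [5, 2, 12, 8, 8] ∈ F_13^5.
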